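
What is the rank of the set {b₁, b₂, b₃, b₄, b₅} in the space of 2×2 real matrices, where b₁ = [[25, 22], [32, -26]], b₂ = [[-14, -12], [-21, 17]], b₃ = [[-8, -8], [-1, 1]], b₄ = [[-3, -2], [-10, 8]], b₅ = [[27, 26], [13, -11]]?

Use coordinates relative to {E₁₁, E₁₂, E₂₁, E₂₂}.
Put the 4×5 matrix [b₁|b₂|b₃|b₄|b₅] into echelon form.
Exactly 2 pivots survive; hence the rank is 2.
(With 5 elements in a 4-dimensional space the rank is at most 4.)

2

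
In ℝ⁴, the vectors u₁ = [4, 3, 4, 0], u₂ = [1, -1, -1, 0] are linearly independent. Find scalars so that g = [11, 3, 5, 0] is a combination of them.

g = 2u₁ + 3u₂

Write g = α₁u₁ + α₂u₂ and equate components.
Row-reducing the augmented matrix gives the unique coefficients (α₁, α₂) = (2, 3).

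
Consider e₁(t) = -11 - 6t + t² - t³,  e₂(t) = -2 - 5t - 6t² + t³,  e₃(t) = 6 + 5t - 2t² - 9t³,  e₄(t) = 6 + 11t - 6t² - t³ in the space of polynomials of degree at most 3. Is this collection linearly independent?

Write each element as a coordinate vector in ℝ⁴ using {1, t, …, t³}.
Place the vectors as rows of a 4×4 matrix and reduce to echelon form.
The reduction yields 4 nonzero rows, so the rank is 4.
Since rank = 4 (the number of vectors), the set is linearly independent.

linearly independent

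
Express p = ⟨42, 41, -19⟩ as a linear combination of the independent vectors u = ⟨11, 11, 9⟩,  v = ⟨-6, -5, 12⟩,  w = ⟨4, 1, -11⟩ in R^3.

Solve the system with u, v, w as columns and p as the right-hand side.
Back-substitution yields (a₁, a₂, a₃) = (2, -4, -1).

p = 2u - 4v - w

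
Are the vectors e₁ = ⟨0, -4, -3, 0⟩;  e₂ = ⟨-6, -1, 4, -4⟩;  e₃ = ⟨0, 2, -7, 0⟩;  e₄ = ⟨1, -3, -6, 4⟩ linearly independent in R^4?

linearly independent

The matrix [e₁|e₂|e₃|e₄] has determinant 680.
A nonzero determinant means the columns are linearly independent.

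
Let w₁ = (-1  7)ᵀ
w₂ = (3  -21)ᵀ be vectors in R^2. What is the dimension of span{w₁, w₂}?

Put the 2×2 matrix [w₁|w₂] into echelon form.
The echelon form has 1 nonzero row, so the rank is 1.

1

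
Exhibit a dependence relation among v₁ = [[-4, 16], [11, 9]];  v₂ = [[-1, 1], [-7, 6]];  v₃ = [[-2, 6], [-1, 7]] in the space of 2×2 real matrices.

Pass to coordinate vectors relative to the basis {E₁₁, E₁₂, E₂₁, E₂₂}.
Row-reduce the matrix with v₁, v₂, v₃ as columns; the null space gives the coefficients.
A generator of the null space is (1, 2, -3).

v₁ + 2v₂ - 3v₃ = 0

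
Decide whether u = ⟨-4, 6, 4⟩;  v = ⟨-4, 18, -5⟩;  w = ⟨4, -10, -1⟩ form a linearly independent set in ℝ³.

linearly dependent

Place the vectors as rows of a 3×3 matrix and reduce to echelon form.
The reduction yields 2 nonzero rows, so the rank is 2.
Since rank 2 < 3, the set is linearly dependent.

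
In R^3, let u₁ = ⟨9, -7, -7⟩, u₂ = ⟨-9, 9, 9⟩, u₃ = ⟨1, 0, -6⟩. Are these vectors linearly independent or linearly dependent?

Row-reduce the matrix whose columns are u₁, u₂, u₃.
The reduction yields 3 nonzero rows, so the rank is 3.
Since rank = 3 (the number of vectors), the set is linearly independent.

linearly independent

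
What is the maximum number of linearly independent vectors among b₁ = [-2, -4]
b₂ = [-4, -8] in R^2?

1

Put the 2×2 matrix [b₁|b₂] into echelon form.
Exactly 1 pivot survives; hence the rank is 1.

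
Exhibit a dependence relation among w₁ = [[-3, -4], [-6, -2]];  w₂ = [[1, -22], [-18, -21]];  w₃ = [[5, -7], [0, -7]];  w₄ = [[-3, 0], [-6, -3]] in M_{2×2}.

2w₁ - w₂ + 2w₃ + w₄ = 0

Pass to coordinate vectors relative to the basis {E₁₁, E₁₂, E₂₁, E₂₂}.
Solve the homogeneous system with w₁, w₂, w₃, w₄ as columns by row-reducing the coefficient matrix.
A generator of the null space is (2, -1, 2, 1).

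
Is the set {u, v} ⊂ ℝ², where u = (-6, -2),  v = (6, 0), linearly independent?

linearly independent

Form the 2×2 matrix with these as columns; its determinant is 12.
A nonzero determinant means the columns are linearly independent.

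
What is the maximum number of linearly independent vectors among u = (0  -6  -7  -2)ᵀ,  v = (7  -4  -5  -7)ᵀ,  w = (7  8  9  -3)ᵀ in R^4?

2

Form the matrix with u, v, w as columns and reduce.
The echelon form has 2 nonzero rows, so the rank is 2.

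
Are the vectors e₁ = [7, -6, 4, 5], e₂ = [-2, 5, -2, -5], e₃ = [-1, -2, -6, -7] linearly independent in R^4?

linearly independent

Place the vectors as rows of a 3×4 matrix and reduce to echelon form.
The reduction yields 3 nonzero rows, so the rank is 3.
Since rank = 3 (the number of vectors), the set is linearly independent.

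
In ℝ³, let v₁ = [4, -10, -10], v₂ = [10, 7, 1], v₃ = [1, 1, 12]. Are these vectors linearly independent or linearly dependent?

linearly independent

Row-reduce the matrix whose columns are v₁, v₂, v₃.
The reduction yields 3 nonzero rows, so the rank is 3.
Since rank = 3 (the number of vectors), the set is linearly independent.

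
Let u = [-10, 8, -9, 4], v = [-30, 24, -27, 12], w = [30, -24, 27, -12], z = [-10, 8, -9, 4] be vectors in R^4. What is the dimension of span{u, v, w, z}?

Form the matrix with u, v, w, z as columns and reduce.
There is 1 pivot column, so rank = 1.

1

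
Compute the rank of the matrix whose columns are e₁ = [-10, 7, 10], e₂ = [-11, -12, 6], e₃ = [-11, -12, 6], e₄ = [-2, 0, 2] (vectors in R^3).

3

Form the matrix with e₁, e₂, e₃, e₄ as columns and reduce.
There are 3 pivot columns, so rank = 3.
(With 4 elements in a 3-dimensional space the rank is at most 3.)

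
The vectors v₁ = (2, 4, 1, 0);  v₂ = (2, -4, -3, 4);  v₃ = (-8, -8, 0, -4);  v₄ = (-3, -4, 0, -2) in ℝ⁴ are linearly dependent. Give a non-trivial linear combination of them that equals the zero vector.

3v₁ + v₂ + v₃ = 0

Row-reduce the matrix with v₁, v₂, v₃, v₄ as columns; the null space gives the coefficients.
A generator of the null space is (3, 1, 1, 0).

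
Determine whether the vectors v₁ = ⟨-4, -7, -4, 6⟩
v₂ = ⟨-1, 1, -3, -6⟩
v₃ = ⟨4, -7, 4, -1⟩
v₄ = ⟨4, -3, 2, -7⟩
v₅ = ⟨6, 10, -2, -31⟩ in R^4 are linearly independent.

linearly dependent

There are 5 vectors in a 4-dimensional space, so they cannot be linearly independent.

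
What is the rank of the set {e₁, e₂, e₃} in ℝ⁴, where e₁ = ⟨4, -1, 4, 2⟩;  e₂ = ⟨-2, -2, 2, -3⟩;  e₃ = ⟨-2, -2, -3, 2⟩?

Form the matrix with e₁, e₂, e₃ as columns and reduce.
Exactly 3 pivots survive; hence the rank is 3.

3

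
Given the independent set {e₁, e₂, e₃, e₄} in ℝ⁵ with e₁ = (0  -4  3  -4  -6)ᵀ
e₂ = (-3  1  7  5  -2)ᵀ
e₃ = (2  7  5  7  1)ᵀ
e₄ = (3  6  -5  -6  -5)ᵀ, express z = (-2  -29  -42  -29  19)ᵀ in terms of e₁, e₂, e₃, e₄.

Since e₁, e₂, e₃, e₄ are independent, the coefficients expressing z are uniquely determined by a linear system.
The system has the unique solution (c₁, …, c₄) = (-2, -3, -4, -1).

z = -2e₁ - 3e₂ - 4e₃ - e₄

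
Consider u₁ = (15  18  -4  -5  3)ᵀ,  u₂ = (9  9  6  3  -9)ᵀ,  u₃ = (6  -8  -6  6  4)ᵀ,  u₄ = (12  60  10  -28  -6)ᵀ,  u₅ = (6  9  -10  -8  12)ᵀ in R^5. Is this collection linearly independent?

linearly dependent

The matrix [u₁|u₂|u₃|u₄|u₅] has determinant 0.
A zero determinant means the columns are linearly dependent.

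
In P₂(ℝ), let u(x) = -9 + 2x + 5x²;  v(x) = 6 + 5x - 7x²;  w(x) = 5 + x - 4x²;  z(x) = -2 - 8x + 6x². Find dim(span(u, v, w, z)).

Pass to coordinate vectors with respect to the basis {1, x, x²}.
Apply Gaussian elimination to the matrix whose rows are u, v, w, z.
Reduction leaves 2 leading entries, giving rank 2.
(With 4 elements in a 3-dimensional space the rank is at most 3.)

dim = 2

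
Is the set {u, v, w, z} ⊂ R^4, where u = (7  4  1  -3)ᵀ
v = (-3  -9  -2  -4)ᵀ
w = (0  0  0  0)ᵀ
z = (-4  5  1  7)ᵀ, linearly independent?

One of the vectors is the zero vector, so the set is linearly dependent.

linearly dependent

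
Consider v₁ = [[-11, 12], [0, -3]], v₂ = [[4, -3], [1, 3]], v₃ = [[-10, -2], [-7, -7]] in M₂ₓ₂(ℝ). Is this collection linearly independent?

Take coordinates with respect to the standard basis {E₁₁, E₁₂, E₂₁, E₂₂}.
Place the vectors as rows of a 3×4 matrix and reduce to echelon form.
The reduction yields 3 nonzero rows, so the rank is 3.
Since rank = 3 (the number of vectors), the set is linearly independent.

linearly independent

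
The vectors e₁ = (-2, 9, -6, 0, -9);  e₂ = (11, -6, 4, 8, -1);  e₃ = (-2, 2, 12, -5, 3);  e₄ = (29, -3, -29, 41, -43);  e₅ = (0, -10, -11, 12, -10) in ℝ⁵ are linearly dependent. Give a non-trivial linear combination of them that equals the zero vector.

Write the vectors as columns of a matrix and find a nonzero vector in its null space.
The free variable yields coefficients (3, 3, -1, -1, 1) (any nonzero multiple also works).

3e₁ + 3e₂ - e₃ - e₄ + e₅ = 0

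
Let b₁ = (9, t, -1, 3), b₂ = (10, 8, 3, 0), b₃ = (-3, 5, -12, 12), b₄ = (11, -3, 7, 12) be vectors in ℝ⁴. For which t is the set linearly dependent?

The set is linearly dependent precisely when det[b₁; b₂; b₃; b₄] = 0.
Expanding, det = 1776*t - 18204.
This vanishes exactly when t = 41/4.

t = 41/4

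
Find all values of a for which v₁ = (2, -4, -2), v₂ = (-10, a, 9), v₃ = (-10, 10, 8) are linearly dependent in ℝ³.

a = 15

Dependence holds iff the 3×3 matrix [v₁ v₂ v₃] is singular.
The determinant works out to 60 - 4*a.
Setting this to zero gives a = 15.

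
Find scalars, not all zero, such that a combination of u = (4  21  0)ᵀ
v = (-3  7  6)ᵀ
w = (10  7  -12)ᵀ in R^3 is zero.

u - 2v - w = 0

Row-reduce the matrix with u, v, w as columns; the null space gives the coefficients.
The free variable yields coefficients (1, -2, -1) (any nonzero multiple also works).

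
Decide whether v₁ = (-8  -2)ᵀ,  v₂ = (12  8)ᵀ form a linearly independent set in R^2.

The matrix [v₁|v₂] has determinant -40.
A nonzero determinant means the columns are linearly independent.

linearly independent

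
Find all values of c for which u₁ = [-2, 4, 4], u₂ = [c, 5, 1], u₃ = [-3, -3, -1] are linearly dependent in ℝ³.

Place the vectors as rows of a 3×3 matrix; dependence ⇔ determinant zero.
Cofactor expansion gives det = 52 - 8*c.
Setting this to zero gives c = 13/2.

c = 13/2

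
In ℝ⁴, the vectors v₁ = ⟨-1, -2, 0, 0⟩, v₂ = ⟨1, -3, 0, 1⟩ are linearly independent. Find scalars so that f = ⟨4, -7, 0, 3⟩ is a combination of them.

f = -v₁ + 3v₂

Solve the system with v₁, v₂ as columns and f as the right-hand side.
The system has the unique solution (c₁, c₂) = (-1, 3).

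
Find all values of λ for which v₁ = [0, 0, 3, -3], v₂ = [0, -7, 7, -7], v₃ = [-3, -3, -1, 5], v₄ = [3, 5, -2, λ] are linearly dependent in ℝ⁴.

λ = -2

The vectors are dependent exactly when the determinant of the matrix with rows v₁, v₂, v₃, v₄ vanishes.
Expanding, det = -63*λ - 126.
Setting this to zero gives λ = -2.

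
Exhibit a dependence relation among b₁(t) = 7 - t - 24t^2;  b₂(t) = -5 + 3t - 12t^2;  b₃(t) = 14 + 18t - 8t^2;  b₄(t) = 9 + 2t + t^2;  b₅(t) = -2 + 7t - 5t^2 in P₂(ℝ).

b₁ - 3b₂ + b₃ - 4b₄ = 0

Take coordinates with respect to {1, t, t^2}.
Set up α₁b₁ + … + α₅b₅ = 0 and solve the homogeneous system.
One solution (up to scaling) is (1, -3, 1, -4, 0).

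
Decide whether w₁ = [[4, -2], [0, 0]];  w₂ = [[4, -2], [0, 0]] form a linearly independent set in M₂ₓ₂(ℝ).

linearly dependent

Write each element as a coordinate vector in ℝ⁴ using {E₁₁, E₁₂, E₂₁, E₂₂}.
Row-reduce the matrix whose columns are w₁, w₂.
The reduction yields 1 nonzero row, so the rank is 1.
Since rank 1 < 2, the set is linearly dependent.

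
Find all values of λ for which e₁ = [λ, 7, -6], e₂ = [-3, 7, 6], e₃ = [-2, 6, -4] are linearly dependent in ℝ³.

The set is linearly dependent precisely when det[e₁; e₂; e₃] = 0.
Cofactor expansion gives det = -64*λ - 144.
Setting this to zero gives λ = -9/4.

λ = -9/4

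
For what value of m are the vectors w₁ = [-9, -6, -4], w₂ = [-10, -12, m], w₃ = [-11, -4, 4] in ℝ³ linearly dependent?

m = -56/3

The vectors are dependent exactly when the determinant of the matrix with rows w₁, w₂, w₃ vanishes.
The determinant works out to 30*m + 560.
Setting this to zero gives m = -56/3.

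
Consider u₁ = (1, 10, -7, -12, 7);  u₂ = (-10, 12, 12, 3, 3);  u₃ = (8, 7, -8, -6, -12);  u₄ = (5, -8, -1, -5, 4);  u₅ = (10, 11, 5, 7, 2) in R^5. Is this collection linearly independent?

Form the 5×5 matrix with these as columns; its determinant is -514988.
A nonzero determinant means the columns are linearly independent.

linearly independent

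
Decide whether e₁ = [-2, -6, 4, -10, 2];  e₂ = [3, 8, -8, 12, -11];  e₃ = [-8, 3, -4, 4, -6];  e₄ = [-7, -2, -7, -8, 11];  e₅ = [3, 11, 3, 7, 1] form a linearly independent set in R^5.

linearly independent

The matrix [e₁|e₂|e₃|e₄|e₅] has determinant -88432.
A nonzero determinant means the columns are linearly independent.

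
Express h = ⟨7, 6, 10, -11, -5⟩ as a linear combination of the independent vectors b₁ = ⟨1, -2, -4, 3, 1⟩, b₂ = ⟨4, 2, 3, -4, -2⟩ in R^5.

h = -b₁ + 2b₂

Since b₁, b₂ are independent, the coefficients expressing h are uniquely determined by a linear system.
Back-substitution yields (c₁, c₂) = (-1, 2).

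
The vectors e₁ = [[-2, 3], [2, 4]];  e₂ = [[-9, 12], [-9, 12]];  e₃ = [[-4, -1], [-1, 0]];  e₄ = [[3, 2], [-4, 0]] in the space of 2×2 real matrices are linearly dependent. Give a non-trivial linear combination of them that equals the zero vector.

3e₁ - e₂ + 3e₃ + 3e₄ = 0

Pass to coordinate vectors relative to the basis {E₁₁, E₁₂, E₂₁, E₂₂}.
Solve the homogeneous system with e₁, e₂, e₃, e₄ as columns by row-reducing the coefficient matrix.
One solution (up to scaling) is (3, -1, 3, 3).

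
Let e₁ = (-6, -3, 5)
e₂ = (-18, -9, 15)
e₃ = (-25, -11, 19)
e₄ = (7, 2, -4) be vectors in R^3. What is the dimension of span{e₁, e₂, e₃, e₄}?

Form the matrix with e₁, e₂, e₃, e₄ as columns and reduce.
Reduction leaves 2 leading entries, giving rank 2.
(With 4 elements in a 3-dimensional space the rank is at most 3.)

dim = 2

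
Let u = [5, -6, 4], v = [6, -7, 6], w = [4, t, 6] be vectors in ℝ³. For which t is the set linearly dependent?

The set is linearly dependent precisely when det[u; v; w] = 0.
The determinant works out to -6*t - 26.
Solving -6*t - 26 = 0 yields t = -13/3.

t = -13/3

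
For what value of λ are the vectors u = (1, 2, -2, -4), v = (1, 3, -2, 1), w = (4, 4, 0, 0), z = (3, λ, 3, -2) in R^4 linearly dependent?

λ = -1/10

The set is linearly dependent precisely when det[u; v; w; z] = 0.
The determinant works out to -40*λ - 4.
Solving -40*λ - 4 = 0 yields λ = -1/10.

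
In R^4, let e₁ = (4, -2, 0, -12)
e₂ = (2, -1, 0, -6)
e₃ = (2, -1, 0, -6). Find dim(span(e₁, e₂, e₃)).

dim = 1

Form the matrix with e₁, e₂, e₃ as columns and reduce.
The echelon form has 1 nonzero row, so the rank is 1.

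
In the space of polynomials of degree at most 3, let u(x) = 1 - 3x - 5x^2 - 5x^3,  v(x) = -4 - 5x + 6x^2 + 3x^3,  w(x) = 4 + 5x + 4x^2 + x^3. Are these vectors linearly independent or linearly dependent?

linearly independent

Write each element as a coordinate vector in ℝ⁴ using {1, x, …, x^3}.
Row-reduce the matrix whose columns are u, v, w.
The reduction yields 3 nonzero rows, so the rank is 3.
Since rank = 3 (the number of vectors), the set is linearly independent.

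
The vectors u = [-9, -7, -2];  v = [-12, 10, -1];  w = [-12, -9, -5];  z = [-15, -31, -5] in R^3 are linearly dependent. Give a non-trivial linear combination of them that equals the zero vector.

Row-reduce the matrix with u, v, w, z as columns; the null space gives the coefficients.
The free variable yields coefficients (3, -1, 0, -1) (any nonzero multiple also works).

3u - v - z = 0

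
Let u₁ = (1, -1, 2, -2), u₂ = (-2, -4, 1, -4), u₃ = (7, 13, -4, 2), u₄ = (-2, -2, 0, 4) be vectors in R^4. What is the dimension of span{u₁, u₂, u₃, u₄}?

3

Form the matrix with u₁, u₂, u₃, u₄ as columns and reduce.
Reduction leaves 3 leading entries, giving rank 3.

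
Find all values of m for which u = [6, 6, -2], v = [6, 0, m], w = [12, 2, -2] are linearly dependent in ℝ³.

m = -4/5

The set is linearly dependent precisely when det[u; v; w] = 0.
Expanding, det = 60*m + 48.
Solving 60*m + 48 = 0 yields m = -4/5.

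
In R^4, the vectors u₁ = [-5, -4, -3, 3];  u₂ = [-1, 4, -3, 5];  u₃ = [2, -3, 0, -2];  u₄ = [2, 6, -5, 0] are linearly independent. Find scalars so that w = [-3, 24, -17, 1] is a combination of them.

Since u₁, u₂, u₃, u₄ are independent, the coefficients expressing w are uniquely determined by a linear system.
Back-substitution yields (α₁, …, α₄) = (1, -2, -4, 4).

w = u₁ - 2u₂ - 4u₃ + 4u₄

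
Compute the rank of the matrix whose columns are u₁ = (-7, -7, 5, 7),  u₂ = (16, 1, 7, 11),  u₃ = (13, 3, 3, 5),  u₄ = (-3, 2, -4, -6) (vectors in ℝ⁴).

2

Put the 4×4 matrix [u₁|u₂|u₃|u₄] into echelon form.
Reduction leaves 2 leading entries, giving rank 2.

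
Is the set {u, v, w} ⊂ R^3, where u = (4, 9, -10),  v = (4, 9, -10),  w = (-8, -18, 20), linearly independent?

Two of the vectors are equal, giving an immediate dependence.

linearly dependent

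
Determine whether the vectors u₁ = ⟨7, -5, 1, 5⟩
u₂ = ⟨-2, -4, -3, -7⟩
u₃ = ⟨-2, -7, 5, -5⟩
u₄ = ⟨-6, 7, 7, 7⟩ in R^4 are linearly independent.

Place the vectors as rows of a 4×4 matrix and reduce to echelon form.
The reduction yields 4 nonzero rows, so the rank is 4.
Since rank = 4 (the number of vectors), the set is linearly independent.

linearly independent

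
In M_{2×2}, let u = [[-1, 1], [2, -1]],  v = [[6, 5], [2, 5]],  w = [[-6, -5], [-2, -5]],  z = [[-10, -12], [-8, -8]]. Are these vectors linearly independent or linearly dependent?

linearly dependent

Take coordinates with respect to the standard basis {E₁₁, E₁₂, E₂₁, E₂₂}.
Form the 4×4 matrix with these as columns; its determinant is 0.
A zero determinant means the columns are linearly dependent.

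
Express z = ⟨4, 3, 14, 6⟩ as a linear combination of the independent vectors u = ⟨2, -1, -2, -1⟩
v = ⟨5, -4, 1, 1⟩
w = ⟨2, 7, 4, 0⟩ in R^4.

Solve the system with u, v, w as columns and z as the right-hand side.
Row-reducing the augmented matrix gives the unique coefficients (c₁, c₂, c₃) = (-4, 2, 1).

z = -4u + 2v + w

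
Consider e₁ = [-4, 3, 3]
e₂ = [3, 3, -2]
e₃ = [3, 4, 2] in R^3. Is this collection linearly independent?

linearly independent

Row-reduce the matrix whose columns are e₁, e₂, e₃.
The reduction yields 3 nonzero rows, so the rank is 3.
Since rank = 3 (the number of vectors), the set is linearly independent.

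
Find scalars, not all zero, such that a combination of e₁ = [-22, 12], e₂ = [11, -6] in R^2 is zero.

e₁ + 2e₂ = 0

Write the vectors as columns of a matrix and find a nonzero vector in its null space.
The free variable yields coefficients (1, 2) (any nonzero multiple also works).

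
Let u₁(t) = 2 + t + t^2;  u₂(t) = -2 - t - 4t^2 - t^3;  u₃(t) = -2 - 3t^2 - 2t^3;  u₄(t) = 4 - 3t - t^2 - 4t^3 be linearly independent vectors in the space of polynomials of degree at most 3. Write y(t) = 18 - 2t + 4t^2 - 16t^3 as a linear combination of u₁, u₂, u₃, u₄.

y = 3u₁ - 4u₂ + 4u₃ + 3u₄

Work in coordinates with respect to the standard basis {1, t, …, t^3}.
Set up the augmented matrix [u₁ | u₂ | u₃ | u₄ | y] and row-reduce.
The system has the unique solution (c₁, …, c₄) = (3, -4, 4, 3).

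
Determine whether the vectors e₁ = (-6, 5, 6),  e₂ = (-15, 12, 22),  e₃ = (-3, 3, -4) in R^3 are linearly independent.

linearly dependent

Form the 3×3 matrix with these as columns; its determinant is 0.
A zero determinant means the columns are linearly dependent.
Indeed 3e₁ - e₂ - e₃ = 0.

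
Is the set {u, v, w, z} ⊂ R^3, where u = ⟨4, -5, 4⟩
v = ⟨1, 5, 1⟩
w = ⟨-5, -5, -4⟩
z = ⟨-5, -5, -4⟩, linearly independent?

There are 4 vectors in a 3-dimensional space, so they cannot be linearly independent.

linearly dependent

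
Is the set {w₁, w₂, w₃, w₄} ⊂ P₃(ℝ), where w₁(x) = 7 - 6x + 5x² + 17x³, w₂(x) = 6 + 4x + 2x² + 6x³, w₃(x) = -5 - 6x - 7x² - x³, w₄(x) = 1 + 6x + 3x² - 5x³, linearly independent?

linearly dependent

Write each element as a coordinate vector in ℝ⁴ using {1, x, …, x³}.
The matrix [w₁|w₂|w₃|w₄] has determinant 0.
A zero determinant means the columns are linearly dependent.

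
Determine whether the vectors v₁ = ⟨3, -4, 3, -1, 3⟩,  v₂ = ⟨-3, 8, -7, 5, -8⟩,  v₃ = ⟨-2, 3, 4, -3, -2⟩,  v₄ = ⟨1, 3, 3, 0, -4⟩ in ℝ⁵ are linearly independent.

Place the vectors as rows of a 4×5 matrix and reduce to echelon form.
The reduction yields 3 nonzero rows, so the rank is 3.
Since rank 3 < 4, the set is linearly dependent.

linearly dependent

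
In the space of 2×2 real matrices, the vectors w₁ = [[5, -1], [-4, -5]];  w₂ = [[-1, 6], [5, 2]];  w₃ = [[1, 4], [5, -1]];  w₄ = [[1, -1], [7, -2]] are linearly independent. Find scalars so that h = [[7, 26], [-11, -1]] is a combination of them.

h = 2w₁ + 2w₂ + 3w₃ - 4w₄

Take coordinate vectors relative to {E₁₁, E₁₂, E₂₁, E₂₂}.
Write h = α₁w₁ + … + α₄w₄ and equate components.
The system has the unique solution (α₁, …, α₄) = (2, 2, 3, -4).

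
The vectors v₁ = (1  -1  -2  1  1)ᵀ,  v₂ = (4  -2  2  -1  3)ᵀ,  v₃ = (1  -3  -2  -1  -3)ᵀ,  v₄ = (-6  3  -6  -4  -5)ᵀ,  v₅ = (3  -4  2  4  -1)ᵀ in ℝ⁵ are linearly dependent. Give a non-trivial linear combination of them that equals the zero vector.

Solve the homogeneous system with v₁, v₂, v₃, v₄, v₅ as columns by row-reducing the coefficient matrix.
The free variable yields coefficients (0, 1, -1, 1, 1) (any nonzero multiple also works).

v₂ - v₃ + v₄ + v₅ = 0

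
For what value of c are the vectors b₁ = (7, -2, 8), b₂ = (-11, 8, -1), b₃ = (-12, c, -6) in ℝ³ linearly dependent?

The vectors are dependent exactly when the determinant of the matrix with rows b₁, b₂, b₃ vanishes.
The determinant works out to 540 - 81*c.
This vanishes exactly when c = 20/3.

c = 20/3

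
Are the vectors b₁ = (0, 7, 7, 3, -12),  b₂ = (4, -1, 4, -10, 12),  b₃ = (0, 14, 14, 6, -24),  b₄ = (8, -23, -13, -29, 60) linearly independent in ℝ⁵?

linearly dependent

Place the vectors as rows of a 4×5 matrix and reduce to echelon form.
The reduction yields 2 nonzero rows, so the rank is 2.
Since rank 2 < 4, the set is linearly dependent.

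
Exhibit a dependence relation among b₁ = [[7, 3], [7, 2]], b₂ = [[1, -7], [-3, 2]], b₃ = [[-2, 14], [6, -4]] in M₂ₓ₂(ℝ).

Pass to coordinate vectors relative to the basis {E₁₁, E₁₂, E₂₁, E₂₂}.
Set up α₁b₁ + … + α₃b₃ = 0 and solve the homogeneous system.
A generator of the null space is (0, 2, 1).

2b₂ + b₃ = 0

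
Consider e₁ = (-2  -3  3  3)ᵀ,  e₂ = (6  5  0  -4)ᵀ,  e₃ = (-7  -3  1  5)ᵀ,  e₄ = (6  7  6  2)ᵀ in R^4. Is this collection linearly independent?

Form the 4×4 matrix with these as columns; its determinant is 176.
A nonzero determinant means the columns are linearly independent.

linearly independent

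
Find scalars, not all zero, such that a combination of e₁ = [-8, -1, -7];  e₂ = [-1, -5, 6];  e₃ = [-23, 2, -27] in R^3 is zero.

Write the vectors as columns of a matrix and find a nonzero vector in its null space.
One solution (up to scaling) is (3, -1, -1).

3e₁ - e₂ - e₃ = 0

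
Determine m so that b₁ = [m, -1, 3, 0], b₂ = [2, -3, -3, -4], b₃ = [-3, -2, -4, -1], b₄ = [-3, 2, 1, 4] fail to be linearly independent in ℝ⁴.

m = 14

The vectors are dependent exactly when the determinant of the matrix with rows b₁, b₂, b₃, b₄ vanishes.
Cofactor expansion gives det = 3*m - 42.
This vanishes exactly when m = 14.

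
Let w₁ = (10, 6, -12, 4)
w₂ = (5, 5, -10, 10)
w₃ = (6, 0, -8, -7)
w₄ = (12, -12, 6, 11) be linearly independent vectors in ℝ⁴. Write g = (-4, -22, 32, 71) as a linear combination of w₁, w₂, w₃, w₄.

g = -3w₁ + 4w₂ - 3w₃ + 2w₄

Set up the augmented matrix [w₁ | w₂ | w₃ | w₄ | g] and row-reduce.
Back-substitution yields (c₁, …, c₄) = (-3, 4, -3, 2).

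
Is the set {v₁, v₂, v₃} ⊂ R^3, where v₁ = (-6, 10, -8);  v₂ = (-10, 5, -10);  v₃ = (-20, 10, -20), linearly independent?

linearly dependent

Place the vectors as rows of a 3×3 matrix and reduce to echelon form.
The reduction yields 2 nonzero rows, so the rank is 2.
Since rank 2 < 3, the set is linearly dependent.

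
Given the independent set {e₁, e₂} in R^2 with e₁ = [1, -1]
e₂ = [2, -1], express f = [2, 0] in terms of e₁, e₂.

Set up the augmented matrix [e₁ | e₂ | f] and row-reduce.
The system has the unique solution (a₁, a₂) = (-2, 2).

f = -2e₁ + 2e₂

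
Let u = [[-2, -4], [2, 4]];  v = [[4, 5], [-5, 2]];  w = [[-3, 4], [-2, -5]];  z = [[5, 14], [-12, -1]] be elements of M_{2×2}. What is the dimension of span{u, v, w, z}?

Pass to coordinate vectors with respect to the basis {E₁₁, E₁₂, E₂₁, E₂₂}.
Put the 4×4 matrix [u|v|w|z] into echelon form.
The echelon form has 3 nonzero rows, so the rank is 3.

dim = 3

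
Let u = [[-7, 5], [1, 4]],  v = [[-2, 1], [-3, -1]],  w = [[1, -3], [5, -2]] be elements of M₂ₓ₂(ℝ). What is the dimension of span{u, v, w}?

Represent each element by its coordinate vector in ℝ⁴.
Form the matrix with u, v, w as columns and reduce.
There are 3 pivot columns, so rank = 3.

dim = 3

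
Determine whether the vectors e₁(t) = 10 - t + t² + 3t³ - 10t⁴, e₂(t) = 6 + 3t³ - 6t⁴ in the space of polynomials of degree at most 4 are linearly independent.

linearly independent

Write each element as a coordinate vector in ℝ⁵ using {1, t, …, t⁴}.
Place the vectors as rows of a 2×5 matrix and reduce to echelon form.
The reduction yields 2 nonzero rows, so the rank is 2.
Since rank = 2 (the number of vectors), the set is linearly independent.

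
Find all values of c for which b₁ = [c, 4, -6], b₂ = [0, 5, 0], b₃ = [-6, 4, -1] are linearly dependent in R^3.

The vectors are dependent exactly when the determinant of the matrix with rows b₁, b₂, b₃ vanishes.
Expanding, det = -5*c - 180.
Solving -5*c - 180 = 0 yields c = -36.

c = -36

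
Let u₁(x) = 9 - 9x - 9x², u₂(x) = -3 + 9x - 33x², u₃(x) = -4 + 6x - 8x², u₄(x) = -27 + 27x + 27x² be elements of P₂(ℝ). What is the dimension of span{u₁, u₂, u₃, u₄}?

2

Pass to coordinate vectors with respect to the basis {1, x, x²}.
Row-reduce the 4×3 matrix with these as rows.
Reduction leaves 2 leading entries, giving rank 2.
(With 4 elements in a 3-dimensional space the rank is at most 3.)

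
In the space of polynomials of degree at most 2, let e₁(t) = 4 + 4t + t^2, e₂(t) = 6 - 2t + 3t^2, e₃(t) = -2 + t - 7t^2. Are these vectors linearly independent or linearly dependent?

linearly independent

Write each element as a coordinate vector in ℝ³ using {1, t, t^2}.
Form the 3×3 matrix with these as columns; its determinant is 190.
A nonzero determinant means the columns are linearly independent.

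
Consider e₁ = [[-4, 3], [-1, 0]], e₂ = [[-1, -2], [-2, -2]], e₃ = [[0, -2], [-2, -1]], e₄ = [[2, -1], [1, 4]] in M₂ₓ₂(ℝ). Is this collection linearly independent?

Take coordinates with respect to the standard basis {E₁₁, E₁₂, E₂₁, E₂₂}.
Form the 4×4 matrix with these as columns; its determinant is -30.
A nonzero determinant means the columns are linearly independent.

linearly independent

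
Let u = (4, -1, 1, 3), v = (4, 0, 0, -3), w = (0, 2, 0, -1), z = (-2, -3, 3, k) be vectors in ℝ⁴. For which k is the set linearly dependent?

k = 39/2

The set is linearly dependent precisely when det[u; v; w; z] = 0.
The determinant works out to 8*k - 156.
Solving 8*k - 156 = 0 yields k = 39/2.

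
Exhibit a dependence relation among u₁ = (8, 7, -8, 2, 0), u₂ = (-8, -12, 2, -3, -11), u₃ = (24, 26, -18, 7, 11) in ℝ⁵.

2u₁ - u₂ - u₃ = 0

Solve the homogeneous system with u₁, u₂, u₃ as columns by row-reducing the coefficient matrix.
One solution (up to scaling) is (2, -1, -1).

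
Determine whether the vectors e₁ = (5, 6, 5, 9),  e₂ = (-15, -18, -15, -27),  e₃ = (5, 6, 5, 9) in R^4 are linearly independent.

linearly dependent

Two of the vectors are equal, giving an immediate dependence.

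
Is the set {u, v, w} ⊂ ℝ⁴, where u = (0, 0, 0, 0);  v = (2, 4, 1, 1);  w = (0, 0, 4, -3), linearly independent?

linearly dependent

One of the vectors is the zero vector, so the set is linearly dependent.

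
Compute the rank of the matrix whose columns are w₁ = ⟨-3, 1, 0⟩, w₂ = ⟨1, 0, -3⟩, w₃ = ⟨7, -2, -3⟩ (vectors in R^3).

2

Apply Gaussian elimination to the matrix whose rows are w₁, w₂, w₃.
Reduction leaves 2 leading entries, giving rank 2.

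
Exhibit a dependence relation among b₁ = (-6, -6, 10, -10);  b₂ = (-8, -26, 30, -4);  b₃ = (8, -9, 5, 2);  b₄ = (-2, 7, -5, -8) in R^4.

2b₁ - b₂ - 2b₄ = 0

Solve the homogeneous system with b₁, b₂, b₃, b₄ as columns by row-reducing the coefficient matrix.
The free variable yields coefficients (2, -1, 0, -2) (any nonzero multiple also works).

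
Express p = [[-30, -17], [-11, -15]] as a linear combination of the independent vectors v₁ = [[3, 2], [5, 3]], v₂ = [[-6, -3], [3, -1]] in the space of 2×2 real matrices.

Work in coordinates with respect to the standard basis {E₁₁, E₁₂, E₂₁, E₂₂}.
Since v₁, v₂ are independent, the coefficients expressing p are uniquely determined by a linear system.
The system has the unique solution (α₁, α₂) = (-4, 3).

p = -4v₁ + 3v₂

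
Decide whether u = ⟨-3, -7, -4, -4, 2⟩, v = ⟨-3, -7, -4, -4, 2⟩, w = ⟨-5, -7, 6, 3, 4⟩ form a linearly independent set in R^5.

linearly dependent

Two of the vectors are equal, giving an immediate dependence.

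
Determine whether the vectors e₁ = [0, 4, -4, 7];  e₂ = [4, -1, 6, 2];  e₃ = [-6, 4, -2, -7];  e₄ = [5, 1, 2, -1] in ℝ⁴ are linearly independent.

Row-reduce the matrix whose columns are e₁, e₂, e₃, e₄.
The reduction yields 4 nonzero rows, so the rank is 4.
Since rank = 4 (the number of vectors), the set is linearly independent.

linearly independent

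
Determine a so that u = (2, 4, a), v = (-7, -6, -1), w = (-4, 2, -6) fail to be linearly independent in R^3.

Dependence holds iff the 3×3 matrix [u v w] is singular.
Expanding, det = -38*a - 76.
Solving -38*a - 76 = 0 yields a = -2.

a = -2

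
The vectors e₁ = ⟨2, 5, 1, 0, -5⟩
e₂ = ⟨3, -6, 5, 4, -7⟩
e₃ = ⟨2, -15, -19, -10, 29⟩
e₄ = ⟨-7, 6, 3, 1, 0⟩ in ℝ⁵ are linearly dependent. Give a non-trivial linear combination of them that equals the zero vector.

3e₁ + 2e₂ + e₃ + 2e₄ = 0

Row-reduce the matrix with e₁, e₂, e₃, e₄ as columns; the null space gives the coefficients.
The free variable yields coefficients (3, 2, 1, 2) (any nonzero multiple also works).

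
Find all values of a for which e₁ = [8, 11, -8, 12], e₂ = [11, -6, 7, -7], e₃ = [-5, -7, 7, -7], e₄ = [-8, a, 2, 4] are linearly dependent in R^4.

Dependence holds iff the 4×4 matrix [e₁ e₂ e₃ e₄] is singular.
The determinant works out to 448*a - 840.
Solving 448*a - 840 = 0 yields a = 15/8.

a = 15/8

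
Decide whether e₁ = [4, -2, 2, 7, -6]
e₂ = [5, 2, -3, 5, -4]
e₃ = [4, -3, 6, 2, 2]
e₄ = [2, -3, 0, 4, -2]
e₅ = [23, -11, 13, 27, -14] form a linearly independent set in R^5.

linearly dependent

The matrix [e₁|e₂|e₃|e₄|e₅] has determinant 0.
A zero determinant means the columns are linearly dependent.
Indeed 2e₁ + e₂ + 2e₃ + e₄ - e₅ = 0.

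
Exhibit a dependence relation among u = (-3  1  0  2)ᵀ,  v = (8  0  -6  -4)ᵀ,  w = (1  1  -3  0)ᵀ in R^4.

Write the vectors as columns of a matrix and find a nonzero vector in its null space.
A generator of the null space is (2, 1, -2).

2u + v - 2w = 0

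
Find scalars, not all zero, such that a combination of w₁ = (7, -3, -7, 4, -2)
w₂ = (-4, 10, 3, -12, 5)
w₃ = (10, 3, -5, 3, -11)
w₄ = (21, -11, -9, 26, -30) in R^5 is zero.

Write the vectors as columns of a matrix and find a nonzero vector in its null space.
A generator of the null space is (1, 2, -2, 1).

w₁ + 2w₂ - 2w₃ + w₄ = 0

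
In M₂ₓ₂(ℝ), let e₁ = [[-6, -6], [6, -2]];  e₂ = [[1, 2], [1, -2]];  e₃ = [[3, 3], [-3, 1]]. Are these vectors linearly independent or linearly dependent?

Write each element as a coordinate vector in ℝ⁴ using {E₁₁, E₁₂, E₂₁, E₂₂}.
Place the vectors as rows of a 3×4 matrix and reduce to echelon form.
The reduction yields 2 nonzero rows, so the rank is 2.
Since rank 2 < 3, the set is linearly dependent.

linearly dependent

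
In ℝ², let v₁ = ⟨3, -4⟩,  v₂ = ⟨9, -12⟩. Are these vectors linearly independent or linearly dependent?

The matrix [v₁|v₂] has determinant 0.
A zero determinant means the columns are linearly dependent.
Indeed 3v₁ - v₂ = 0.

linearly dependent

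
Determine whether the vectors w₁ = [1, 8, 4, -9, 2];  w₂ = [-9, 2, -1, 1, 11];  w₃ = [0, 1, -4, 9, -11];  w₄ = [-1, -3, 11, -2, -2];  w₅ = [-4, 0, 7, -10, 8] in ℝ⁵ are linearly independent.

linearly independent

Form the 5×5 matrix with these as columns; its determinant is 54090.
A nonzero determinant means the columns are linearly independent.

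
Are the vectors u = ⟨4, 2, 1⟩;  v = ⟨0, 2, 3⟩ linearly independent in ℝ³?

Row-reduce the matrix whose columns are u, v.
The reduction yields 2 nonzero rows, so the rank is 2.
Since rank = 2 (the number of vectors), the set is linearly independent.

linearly independent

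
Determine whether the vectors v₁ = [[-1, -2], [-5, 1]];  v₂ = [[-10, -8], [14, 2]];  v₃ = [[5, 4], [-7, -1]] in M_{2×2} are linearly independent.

Write each element as a coordinate vector in ℝ⁴ using {E₁₁, E₁₂, E₂₁, E₂₂}.
One vector is a scalar multiple of another, so the set is dependent.

linearly dependent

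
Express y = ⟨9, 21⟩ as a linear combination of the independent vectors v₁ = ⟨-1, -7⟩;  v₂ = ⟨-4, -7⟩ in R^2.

y = -v₁ - 2v₂

Write y = a₁v₁ + a₂v₂ and equate components.
Back-substitution yields (a₁, a₂) = (-1, -2).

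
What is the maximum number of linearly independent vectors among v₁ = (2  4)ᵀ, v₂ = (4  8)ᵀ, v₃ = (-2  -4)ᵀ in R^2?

Apply Gaussian elimination to the matrix whose rows are v₁, v₂, v₃.
The echelon form has 1 nonzero row, so the rank is 1.
(With 3 elements in a 2-dimensional space the rank is at most 2.)

1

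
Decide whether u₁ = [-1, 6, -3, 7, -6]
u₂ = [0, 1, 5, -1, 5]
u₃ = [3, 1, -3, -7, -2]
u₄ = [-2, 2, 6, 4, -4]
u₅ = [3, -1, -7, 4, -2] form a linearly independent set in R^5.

Row-reduce the matrix whose columns are u₁, u₂, u₃, u₄, u₅.
The reduction yields 5 nonzero rows, so the rank is 5.
Since rank = 5 (the number of vectors), the set is linearly independent.

linearly independent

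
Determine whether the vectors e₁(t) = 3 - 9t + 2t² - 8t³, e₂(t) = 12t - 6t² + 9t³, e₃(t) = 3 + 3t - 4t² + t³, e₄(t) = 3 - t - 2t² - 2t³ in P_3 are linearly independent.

Write each element as a coordinate vector in ℝ⁴ using {1, t, …, t³}.
Row-reduce the matrix whose columns are e₁, e₂, e₃, e₄.
The reduction yields 2 nonzero rows, so the rank is 2.
Since rank 2 < 4, the set is linearly dependent.
Indeed e₁ + e₂ - e₃ = 0.

linearly dependent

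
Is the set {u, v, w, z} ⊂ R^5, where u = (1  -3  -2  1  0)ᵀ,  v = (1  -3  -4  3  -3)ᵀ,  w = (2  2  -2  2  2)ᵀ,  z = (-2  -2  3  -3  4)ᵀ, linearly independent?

Row-reduce the matrix whose columns are u, v, w, z.
The reduction yields 4 nonzero rows, so the rank is 4.
Since rank = 4 (the number of vectors), the set is linearly independent.

linearly independent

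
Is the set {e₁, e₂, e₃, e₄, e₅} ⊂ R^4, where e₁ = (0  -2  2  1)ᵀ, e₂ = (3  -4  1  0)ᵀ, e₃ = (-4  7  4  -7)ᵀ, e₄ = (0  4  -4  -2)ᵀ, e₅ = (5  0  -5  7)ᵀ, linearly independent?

linearly dependent

There are 5 vectors in a 4-dimensional space, so they cannot be linearly independent.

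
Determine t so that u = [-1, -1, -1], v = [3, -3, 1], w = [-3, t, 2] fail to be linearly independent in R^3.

Dependence holds iff the 3×3 matrix [u v w] is singular.
Expanding, det = 24 - 2*t.
Setting this to zero gives t = 12.

t = 12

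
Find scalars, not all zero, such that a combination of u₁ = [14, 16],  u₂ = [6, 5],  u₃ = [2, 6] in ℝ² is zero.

Row-reduce the matrix with u₁, u₂, u₃ as columns; the null space gives the coefficients.
A generator of the null space is (1, -2, -1).

u₁ - 2u₂ - u₃ = 0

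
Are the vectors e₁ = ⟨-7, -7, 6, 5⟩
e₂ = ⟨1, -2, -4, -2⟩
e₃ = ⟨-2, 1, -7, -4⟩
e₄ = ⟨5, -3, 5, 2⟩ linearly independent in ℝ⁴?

Place the vectors as rows of a 4×4 matrix and reduce to echelon form.
The reduction yields 4 nonzero rows, so the rank is 4.
Since rank = 4 (the number of vectors), the set is linearly independent.

linearly independent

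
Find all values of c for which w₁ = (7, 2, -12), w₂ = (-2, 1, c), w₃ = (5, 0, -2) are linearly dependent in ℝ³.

The vectors are dependent exactly when the determinant of the matrix with rows w₁, w₂, w₃ vanishes.
Expanding, det = 10*c + 38.
Setting this to zero gives c = -19/5.

c = -19/5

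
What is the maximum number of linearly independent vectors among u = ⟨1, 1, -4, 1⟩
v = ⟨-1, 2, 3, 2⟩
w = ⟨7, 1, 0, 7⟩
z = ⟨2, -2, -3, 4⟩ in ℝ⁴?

Put the 4×4 matrix [u|v|w|z] into echelon form.
There are 4 pivot columns, so rank = 4.

4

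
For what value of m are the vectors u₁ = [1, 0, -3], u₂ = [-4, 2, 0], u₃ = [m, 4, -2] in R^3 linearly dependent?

The vectors are dependent exactly when the determinant of the matrix with rows u₁, u₂, u₃ vanishes.
Expanding, det = 6*m + 44.
Setting this to zero gives m = -22/3.

m = -22/3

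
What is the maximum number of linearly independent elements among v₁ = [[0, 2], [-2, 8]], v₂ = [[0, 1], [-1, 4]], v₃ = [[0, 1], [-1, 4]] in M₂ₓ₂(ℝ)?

1

Use coordinates relative to {E₁₁, E₁₂, E₂₁, E₂₂}.
Apply Gaussian elimination to the matrix whose rows are v₁, v₂, v₃.
The echelon form has 1 nonzero row, so the rank is 1.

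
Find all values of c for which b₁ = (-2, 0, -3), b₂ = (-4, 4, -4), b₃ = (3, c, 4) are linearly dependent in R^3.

c = -1

Place the vectors as rows of a 3×3 matrix; dependence ⇔ determinant zero.
Expanding, det = 4*c + 4.
Setting this to zero gives c = -1.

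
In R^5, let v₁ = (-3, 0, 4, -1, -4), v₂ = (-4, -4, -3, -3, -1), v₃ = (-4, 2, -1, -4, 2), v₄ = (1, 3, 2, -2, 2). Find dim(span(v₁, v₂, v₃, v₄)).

Apply Gaussian elimination to the matrix whose rows are v₁, v₂, v₃, v₄.
Exactly 4 pivots survive; hence the rank is 4.

4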